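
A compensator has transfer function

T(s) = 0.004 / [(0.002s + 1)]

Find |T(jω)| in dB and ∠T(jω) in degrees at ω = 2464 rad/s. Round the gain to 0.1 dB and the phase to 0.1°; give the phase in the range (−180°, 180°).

-62.0 dB, -78.5°

At ω = 2464 rad/s:
pole (1 + j2464·0.002) = 1 + j4.928 → |·| ≈ 5.0284, ∠ ≈ 78.53°
|T| = 0.004 · 1 / (5.0284) ≈ 0.00079548
Gain = 20 log₁₀(0.00079548) ≈ -61.99 dB
∠T = (0°) − (78.53°) = -78.53°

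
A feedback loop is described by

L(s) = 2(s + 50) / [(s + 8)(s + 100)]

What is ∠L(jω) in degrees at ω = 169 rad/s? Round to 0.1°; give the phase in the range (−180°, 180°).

-73.2°

At s = jω = j169:
zero (s+50): 50 + j169 → |·| = √(50²+169²) = √31061 ≈ 176.24, ∠ = arctan(169/50) ≈ 73.52°
pole (s+8): 8 + j169 → |·| = √(8²+169²) = √28625 ≈ 169.19, ∠ = arctan(169/8) ≈ 87.29°
pole (s+100): 100 + j169 → |·| = √(100²+169²) = √38561 ≈ 196.37, ∠ = arctan(169/100) ≈ 59.39°
∠L = 73.52° − 146.68° = -73.16°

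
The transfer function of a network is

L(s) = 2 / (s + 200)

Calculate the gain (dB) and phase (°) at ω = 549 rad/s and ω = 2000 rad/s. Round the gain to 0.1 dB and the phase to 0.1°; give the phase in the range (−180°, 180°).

Substitute s = j549:
Numerator: 2 = 2 + j0
Denominator: (j549) + 200 = 200 + j549
|N| = √(2² + 0²) ≈ 2, ∠N ≈ 0.00°
|D| = √(200² + 549²) ≈ 584.3, ∠D ≈ 69.98°
|L| = 2 / 584.3 ≈ 0.0034229
Gain = 20 log₁₀(0.0034229) ≈ -49.31 dB
∠L = 0.00° − 69.98° = -69.98°

Substitute s = j2000:
Numerator: 2 = 2 + j0
Denominator: (j2000) + 200 = 200 + j2000
|N| = √(2² + 0²) ≈ 2, ∠N ≈ 0.00°
|D| = √(200² + 2000²) ≈ 2010, ∠D ≈ 84.29°
|L| = 2 / 2010 ≈ 0.00099502
Gain = 20 log₁₀(0.00099502) ≈ -60.04 dB
∠L = 0.00° − 84.29° = -84.29°

ω = 549: -49.3 dB, -70.0°; ω = 2000: -60.0 dB, -84.3°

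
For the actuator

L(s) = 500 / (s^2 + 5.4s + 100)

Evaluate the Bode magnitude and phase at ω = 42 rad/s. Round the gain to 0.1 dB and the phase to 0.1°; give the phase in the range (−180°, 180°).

At s = jω = j42:
quadratic: (j42)² + 5.4·j42 + 100 = -1664 + j226.8 → |·| ≈ 1679.4, ∠ ≈ 172.24°
|L| = 500 / 1679.4 ≈ 0.29773
Gain = 20 log₁₀(0.29773) ≈ -10.52 dB
∠L = 0.00° − 172.24° = -172.24°

-10.5 dB, -172.2°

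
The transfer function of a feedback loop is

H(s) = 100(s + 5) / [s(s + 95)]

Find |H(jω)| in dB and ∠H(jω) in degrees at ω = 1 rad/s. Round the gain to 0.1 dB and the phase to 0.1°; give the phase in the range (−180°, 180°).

At s = jω = j1:
zero (s+5): 5 + j1 → |·| = √(5²+1²) = √26 ≈ 5.099, ∠ = arctan(1/5) ≈ 11.31°
pole (s+95): 95 + j1 → |·| = √(95²+1²) = √9026 ≈ 95.005, ∠ = arctan(1/95) ≈ 0.60°
pole at origin: |s| = 1, ∠ = 90.00° (in denominator)
|H| = 100 · 5.099 / 95.005 ≈ 5.3671
Gain = 20 log₁₀(5.3671) ≈ 14.59 dB
∠H = 11.31° − 90.60° = -79.29°

14.6 dB, -79.3°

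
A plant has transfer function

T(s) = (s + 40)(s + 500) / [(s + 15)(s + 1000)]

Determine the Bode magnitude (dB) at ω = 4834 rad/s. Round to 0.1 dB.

-0.1 dB

At s = jω = j4834:
zero (s+40): 40 + j4834 → |·| = √(40²+4834²) = √23369156 ≈ 4834.2, ∠ = arctan(4834/40) ≈ 89.53°
zero (s+500): 500 + j4834 → |·| = √(500²+4834²) = √23617556 ≈ 4859.8, ∠ = arctan(4834/500) ≈ 84.09°
pole (s+15): 15 + j4834 → |·| = √(15²+4834²) = √23367781 ≈ 4834, ∠ = arctan(4834/15) ≈ 89.82°
pole (s+1000): 1000 + j4834 → |·| = √(1000²+4834²) = √24367556 ≈ 4936.4, ∠ = arctan(4834/1000) ≈ 78.31°
|T| = 1 · 2.3493e+07 / 2.3863e+07 ≈ 0.98449
Gain = 20 log₁₀(0.98449) ≈ -0.14 dB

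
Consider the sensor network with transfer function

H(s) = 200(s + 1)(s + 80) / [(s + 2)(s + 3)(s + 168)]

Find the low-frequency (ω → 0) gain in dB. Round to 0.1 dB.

H(0) = 200·1·80 / (2·3·168) ≈ 15.873
20 log₁₀(15.873) ≈ 24.01 dB

24.0 dB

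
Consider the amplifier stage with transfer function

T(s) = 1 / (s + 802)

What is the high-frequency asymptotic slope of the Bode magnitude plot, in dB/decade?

-20 dB/decade

Each pole contributes −20 dB/decade at high frequency; each zero contributes +20 dB/decade.
Net: 0 zero(s) − 1 pole(s) → -20 dB/decade.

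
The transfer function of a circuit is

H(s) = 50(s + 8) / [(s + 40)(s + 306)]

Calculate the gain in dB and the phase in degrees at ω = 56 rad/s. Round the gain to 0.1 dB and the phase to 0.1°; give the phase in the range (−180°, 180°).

-17.6 dB, 17.0°

At s = jω = j56:
zero (s+8): 8 + j56 → |·| = √(8²+56²) = √3200 ≈ 56.569, ∠ = arctan(56/8) ≈ 81.87°
pole (s+40): 40 + j56 → |·| = √(40²+56²) = √4736 ≈ 68.819, ∠ = arctan(56/40) ≈ 54.46°
pole (s+306): 306 + j56 → |·| = √(306²+56²) = √96772 ≈ 311.08, ∠ = arctan(56/306) ≈ 10.37°
|H| = 50 · 56.569 / 21408 ≈ 0.13212
Gain = 20 log₁₀(0.13212) ≈ -17.58 dB
∠H = 81.87° − 64.83° = 17.04°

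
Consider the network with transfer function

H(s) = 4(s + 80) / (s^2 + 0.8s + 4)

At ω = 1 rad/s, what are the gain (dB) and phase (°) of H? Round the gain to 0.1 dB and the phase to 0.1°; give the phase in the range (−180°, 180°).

40.3 dB, -14.2°

At s = jω = j1:
zero (s+80): 80 + j1 → |·| = √(80²+1²) = √6401 ≈ 80.006, ∠ = arctan(1/80) ≈ 0.72°
quadratic: (j1)² + 0.8·j1 + 4 = 3 + j0.8 → |·| ≈ 3.1048, ∠ ≈ 14.93°
|H| = 4 · 80.006 / 3.1048 ≈ 103.07
Gain = 20 log₁₀(103.07) ≈ 40.26 dB
∠H = 0.72° − 14.93° = -14.21°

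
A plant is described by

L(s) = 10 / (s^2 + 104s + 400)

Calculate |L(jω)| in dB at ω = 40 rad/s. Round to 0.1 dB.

-52.7 dB

Substitute s = j40:
Numerator: 10 = 10 + j0
Denominator: (j40)^2 + 104(j40) + 400 = -1200 + j4160
|N| = √(10² + 0²) ≈ 10, ∠N ≈ 0.00°
|D| = √(1200² + 4160²) ≈ 4329.6, ∠D ≈ 106.09°
|L| = 10 / 4329.6 ≈ 0.0023097
Gain = 20 log₁₀(0.0023097) ≈ -52.73 dB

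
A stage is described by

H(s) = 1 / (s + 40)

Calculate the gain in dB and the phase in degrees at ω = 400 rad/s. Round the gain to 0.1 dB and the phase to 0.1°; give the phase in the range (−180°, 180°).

-52.1 dB, -84.3°

At s = jω = j400:
pole (s+40): 40 + j400 → |·| = √(40²+400²) = √161600 ≈ 402, ∠ = arctan(400/40) ≈ 84.29°
|H| = 1 / 402 ≈ 0.0024876
Gain = 20 log₁₀(0.0024876) ≈ -52.08 dB
∠H = 0.00° − 84.29° = -84.29°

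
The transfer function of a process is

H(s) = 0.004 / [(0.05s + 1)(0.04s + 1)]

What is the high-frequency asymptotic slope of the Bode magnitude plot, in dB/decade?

Each pole contributes −20 dB/decade at high frequency; each zero contributes +20 dB/decade.
Net: 0 zero(s) − 2 pole(s) → -40 dB/decade.

-40 dB/decade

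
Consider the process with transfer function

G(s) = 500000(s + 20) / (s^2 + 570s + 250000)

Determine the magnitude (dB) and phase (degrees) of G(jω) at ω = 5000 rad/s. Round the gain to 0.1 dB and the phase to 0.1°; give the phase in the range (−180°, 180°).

At s = jω = j5000:
zero (s+20): 20 + j5000 → |·| = √(20²+5000²) = √25000400 ≈ 5000, ∠ = arctan(5000/20) ≈ 89.77°
quadratic: (j5000)² + 570·j5000 + 250000 = -24750000 + j2850000 → |·| ≈ 2.4914e+07, ∠ ≈ 173.43°
|G| = 500000 · 5000 / 2.4914e+07 ≈ 100.35
Gain = 20 log₁₀(100.35) ≈ 40.03 dB
∠G = 89.77° − 173.43° = -83.66°

40.0 dB, -83.7°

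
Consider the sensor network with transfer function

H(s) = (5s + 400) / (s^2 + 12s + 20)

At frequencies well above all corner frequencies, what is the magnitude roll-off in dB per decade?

-20 dB/decade

Each pole contributes −20 dB/decade at high frequency; each zero contributes +20 dB/decade.
Net: 1 zero(s) − 2 pole(s) → -20 dB/decade.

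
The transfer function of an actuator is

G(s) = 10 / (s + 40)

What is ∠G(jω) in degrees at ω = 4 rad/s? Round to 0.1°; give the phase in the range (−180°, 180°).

-5.7°

Substitute s = j4:
Numerator: 10 = 10 + j0
Denominator: (j4) + 40 = 40 + j4
|N| = √(10² + 0²) ≈ 10, ∠N ≈ 0.00°
|D| = √(40² + 4²) ≈ 40.2, ∠D ≈ 5.71°
∠G = 0.00° − 5.71° = -5.71°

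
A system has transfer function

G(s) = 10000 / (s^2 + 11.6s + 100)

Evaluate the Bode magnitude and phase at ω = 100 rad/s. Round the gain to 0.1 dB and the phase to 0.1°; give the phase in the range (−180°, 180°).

0.0 dB, -173.3°

At s = jω = j100:
quadratic: (j100)² + 11.6·j100 + 100 = -9900 + j1160 → |·| ≈ 9967.7, ∠ ≈ 173.32°
|G| = 10000 / 9967.7 ≈ 1.0032
Gain = 20 log₁₀(1.0032) ≈ 0.03 dB
∠G = 0.00° − 173.32° = -173.32°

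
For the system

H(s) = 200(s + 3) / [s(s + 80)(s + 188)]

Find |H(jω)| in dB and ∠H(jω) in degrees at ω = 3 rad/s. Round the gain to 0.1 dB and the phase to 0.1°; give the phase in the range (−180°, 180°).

-34.5 dB, -48.1°

At s = jω = j3:
zero (s+3): 3 + j3 → |·| = √(3²+3²) = √18 ≈ 4.2426, ∠ = arctan(3/3) ≈ 45.00°
pole (s+80): 80 + j3 → |·| = √(80²+3²) = √6409 ≈ 80.056, ∠ = arctan(3/80) ≈ 2.15°
pole (s+188): 188 + j3 → |·| = √(188²+3²) = √35353 ≈ 188.02, ∠ = arctan(3/188) ≈ 0.91°
pole at origin: |s| = 3, ∠ = 90.00° (in denominator)
|H| = 200 · 4.2426 / 45156 ≈ 0.018791
Gain = 20 log₁₀(0.018791) ≈ -34.52 dB
∠H = 45.00° − 93.06° = -48.06°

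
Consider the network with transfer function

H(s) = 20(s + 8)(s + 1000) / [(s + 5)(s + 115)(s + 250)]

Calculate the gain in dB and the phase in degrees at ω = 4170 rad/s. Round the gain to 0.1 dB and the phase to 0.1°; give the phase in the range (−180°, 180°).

-46.2 dB, -98.5°

At s = jω = j4170:
zero (s+8): 8 + j4170 → |·| = √(8²+4170²) = √17388964 ≈ 4170, ∠ = arctan(4170/8) ≈ 89.89°
zero (s+1000): 1000 + j4170 → |·| = √(1000²+4170²) = √18388900 ≈ 4288.2, ∠ = arctan(4170/1000) ≈ 76.51°
pole (s+5): 5 + j4170 → |·| = √(5²+4170²) = √17388925 ≈ 4170, ∠ = arctan(4170/5) ≈ 89.93°
pole (s+115): 115 + j4170 → |·| = √(115²+4170²) = √17402125 ≈ 4171.6, ∠ = arctan(4170/115) ≈ 88.42°
pole (s+250): 250 + j4170 → |·| = √(250²+4170²) = √17451400 ≈ 4177.5, ∠ = arctan(4170/250) ≈ 86.57°
|H| = 20 · 1.7882e+07 / 7.267e+10 ≈ 0.0049214
Gain = 20 log₁₀(0.0049214) ≈ -46.16 dB
∠H = 166.40° − 264.92° = -98.52°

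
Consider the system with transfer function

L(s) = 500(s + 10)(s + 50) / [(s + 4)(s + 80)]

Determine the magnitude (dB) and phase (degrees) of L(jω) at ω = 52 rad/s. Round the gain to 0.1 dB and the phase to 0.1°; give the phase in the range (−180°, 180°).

51.7 dB, 6.6°

At s = jω = j52:
zero (s+10): 10 + j52 → |·| = √(10²+52²) = √2804 ≈ 52.953, ∠ = arctan(52/10) ≈ 79.11°
zero (s+50): 50 + j52 → |·| = √(50²+52²) = √5204 ≈ 72.139, ∠ = arctan(52/50) ≈ 46.12°
pole (s+4): 4 + j52 → |·| = √(4²+52²) = √2720 ≈ 52.154, ∠ = arctan(52/4) ≈ 85.60°
pole (s+80): 80 + j52 → |·| = √(80²+52²) = √9104 ≈ 95.415, ∠ = arctan(52/80) ≈ 33.02°
|L| = 500 · 3820 / 4976.3 ≈ 383.82
Gain = 20 log₁₀(383.82) ≈ 51.68 dB
∠L = 125.23° − 118.62° = 6.61°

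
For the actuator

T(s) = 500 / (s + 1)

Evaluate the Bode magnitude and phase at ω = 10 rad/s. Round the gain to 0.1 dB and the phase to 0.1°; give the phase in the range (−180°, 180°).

33.9 dB, -84.3°

At s = jω = j10:
pole (s+1): 1 + j10 → |·| = √(1²+10²) = √101 ≈ 10.05, ∠ = arctan(10/1) ≈ 84.29°
|T| = 500 / 10.05 ≈ 49.751
Gain = 20 log₁₀(49.751) ≈ 33.94 dB
∠T = 0.00° − 84.29° = -84.29°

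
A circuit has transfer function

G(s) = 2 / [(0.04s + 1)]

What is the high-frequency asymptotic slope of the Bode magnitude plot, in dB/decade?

Each pole contributes −20 dB/decade at high frequency; each zero contributes +20 dB/decade.
Net: 0 zero(s) − 1 pole(s) → -20 dB/decade.

-20 dB/decade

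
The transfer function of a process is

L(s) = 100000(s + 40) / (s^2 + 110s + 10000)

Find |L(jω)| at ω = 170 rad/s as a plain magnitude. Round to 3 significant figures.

At s = jω = j170:
zero (s+40): 40 + j170 → |·| = √(40²+170²) = √30500 ≈ 174.64, ∠ = arctan(170/40) ≈ 76.76°
quadratic: (j170)² + 110·j170 + 10000 = -18900 + j18700 → |·| ≈ 26588, ∠ ≈ 135.30°
|L| = 100000 · 174.64 / 26588 ≈ 656.84

657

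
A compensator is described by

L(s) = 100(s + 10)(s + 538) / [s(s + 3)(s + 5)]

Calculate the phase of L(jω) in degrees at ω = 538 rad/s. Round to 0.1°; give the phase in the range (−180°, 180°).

-135.2°

At s = jω = j538:
zero (s+10): 10 + j538 → |·| = √(10²+538²) = √289544 ≈ 538.09, ∠ = arctan(538/10) ≈ 88.94°
zero (s+538): 538 + j538 → |·| = √(538²+538²) = √578888 ≈ 760.85, ∠ = arctan(538/538) ≈ 45.00°
pole (s+3): 3 + j538 → |·| = √(3²+538²) = √289453 ≈ 538.01, ∠ = arctan(538/3) ≈ 89.68°
pole (s+5): 5 + j538 → |·| = √(5²+538²) = √289469 ≈ 538.02, ∠ = arctan(538/5) ≈ 89.47°
pole at origin: |s| = 538, ∠ = 90.00° (in denominator)
∠L = 133.94° − 269.15° = -135.21°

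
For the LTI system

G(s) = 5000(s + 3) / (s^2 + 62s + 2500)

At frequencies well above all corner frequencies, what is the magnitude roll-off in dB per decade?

-20 dB/decade

Each pole contributes −20 dB/decade at high frequency; each zero contributes +20 dB/decade.
Net: 1 zero(s) − 2 pole(s) → -20 dB/decade.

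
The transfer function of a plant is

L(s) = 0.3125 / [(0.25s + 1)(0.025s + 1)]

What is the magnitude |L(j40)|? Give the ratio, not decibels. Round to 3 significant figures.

At ω = 40 rad/s:
pole (1 + j40·0.25) = 1 + j10 → |·| ≈ 10.05, ∠ ≈ 84.29°
pole (1 + j40·0.025) = 1 + j1 → |·| ≈ 1.4142, ∠ ≈ 45.00°
|L| = 0.3125 · 1 / (10.05 · 1.4142) ≈ 0.021987

0.0220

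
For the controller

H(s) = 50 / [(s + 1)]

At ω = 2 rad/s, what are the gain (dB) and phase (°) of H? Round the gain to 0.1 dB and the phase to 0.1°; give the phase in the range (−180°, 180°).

27.0 dB, -63.4°

At ω = 2 rad/s:
pole (1 + j2·1) = 1 + j2 → |·| ≈ 2.2361, ∠ ≈ 63.43°
|H| = 50 · 1 / (2.2361) ≈ 22.36
Gain = 20 log₁₀(22.36) ≈ 26.99 dB
∠H = (0°) − (63.43°) = -63.43°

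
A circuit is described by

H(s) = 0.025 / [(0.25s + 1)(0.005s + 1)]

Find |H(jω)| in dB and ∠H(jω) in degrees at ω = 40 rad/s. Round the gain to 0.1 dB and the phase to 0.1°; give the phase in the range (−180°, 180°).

At ω = 40 rad/s:
pole (1 + j40·0.25) = 1 + j10 → |·| ≈ 10.05, ∠ ≈ 84.29°
pole (1 + j40·0.005) = 1 + j0.2 → |·| ≈ 1.0198, ∠ ≈ 11.31°
|H| = 0.025 · 1 / (10.05 · 1.0198) ≈ 0.0024393
Gain = 20 log₁₀(0.0024393) ≈ -52.25 dB
∠H = (0°) − (84.29° + 11.31°) = -95.60°

-52.3 dB, -95.6°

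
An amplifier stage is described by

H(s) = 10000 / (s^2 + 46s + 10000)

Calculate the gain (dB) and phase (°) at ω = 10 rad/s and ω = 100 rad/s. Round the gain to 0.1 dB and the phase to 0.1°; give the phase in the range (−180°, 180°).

At s = jω = j10:
quadratic: (j10)² + 46·j10 + 10000 = 9900 + j460 → |·| ≈ 9910.7, ∠ ≈ 2.66°
|H| = 10000 / 9910.7 ≈ 1.009
Gain = 20 log₁₀(1.009) ≈ 0.08 dB
∠H = 0.00° − 2.66° = -2.66°

At s = jω = j100:
quadratic: (j100)² + 46·j100 + 10000 = 0 + j4600 → |·| ≈ 4600, ∠ ≈ 90.00°
|H| = 10000 / 4600 ≈ 2.1739
Gain = 20 log₁₀(2.1739) ≈ 6.74 dB
∠H = 0.00° − 90.00° = -90.00°

ω = 10: 0.1 dB, -2.7°; ω = 100: 6.7 dB, -90.0°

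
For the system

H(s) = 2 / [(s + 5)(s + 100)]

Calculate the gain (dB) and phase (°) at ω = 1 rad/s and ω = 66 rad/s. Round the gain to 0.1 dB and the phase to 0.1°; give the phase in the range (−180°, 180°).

At s = jω = j1:
pole (s+5): 5 + j1 → |·| = √(5²+1²) = √26 ≈ 5.099, ∠ = arctan(1/5) ≈ 11.31°
pole (s+100): 100 + j1 → |·| = √(100²+1²) = √10001 ≈ 100, ∠ = arctan(1/100) ≈ 0.57°
|H| = 2 / 509.9 ≈ 0.0039223
Gain = 20 log₁₀(0.0039223) ≈ -48.13 dB
∠H = 0.00° − 11.88° = -11.88°

At s = jω = j66:
pole (s+5): 5 + j66 → |·| = √(5²+66²) = √4381 ≈ 66.189, ∠ = arctan(66/5) ≈ 85.67°
pole (s+100): 100 + j66 → |·| = √(100²+66²) = √14356 ≈ 119.82, ∠ = arctan(66/100) ≈ 33.42°
|H| = 2 / 7930.8 ≈ 0.00025218
Gain = 20 log₁₀(0.00025218) ≈ -71.97 dB
∠H = 0.00° − 119.09° = -119.09°

ω = 1: -48.1 dB, -11.9°; ω = 66: -72.0 dB, -119.1°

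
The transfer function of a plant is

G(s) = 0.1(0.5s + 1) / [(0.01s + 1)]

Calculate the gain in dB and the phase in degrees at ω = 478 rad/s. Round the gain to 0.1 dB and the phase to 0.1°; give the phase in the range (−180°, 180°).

At ω = 478 rad/s:
zero (1 + j478·0.5) = 1 + j239 → |·| ≈ 239, ∠ ≈ 89.76°
pole (1 + j478·0.01) = 1 + j4.78 → |·| ≈ 4.8835, ∠ ≈ 78.18°
|G| = 0.1 · 239 / (4.8835) ≈ 4.894
Gain = 20 log₁₀(4.894) ≈ 13.79 dB
∠G = (89.76°) − (78.18°) = 11.58°

13.8 dB, 11.6°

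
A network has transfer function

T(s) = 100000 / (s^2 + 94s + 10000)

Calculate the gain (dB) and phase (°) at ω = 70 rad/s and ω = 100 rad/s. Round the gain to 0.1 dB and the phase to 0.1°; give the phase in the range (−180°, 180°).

At s = jω = j70:
quadratic: (j70)² + 94·j70 + 10000 = 5100 + j6580 → |·| ≈ 8325, ∠ ≈ 52.22°
|T| = 100000 / 8325 ≈ 12.012
Gain = 20 log₁₀(12.012) ≈ 21.59 dB
∠T = 0.00° − 52.22° = -52.22°

At s = jω = j100:
quadratic: (j100)² + 94·j100 + 10000 = 0 + j9400 → |·| ≈ 9400, ∠ ≈ 90.00°
|T| = 100000 / 9400 ≈ 10.638
Gain = 20 log₁₀(10.638) ≈ 20.54 dB
∠T = 0.00° − 90.00° = -90.00°

ω = 70: 21.6 dB, -52.2°; ω = 100: 20.5 dB, -90.0°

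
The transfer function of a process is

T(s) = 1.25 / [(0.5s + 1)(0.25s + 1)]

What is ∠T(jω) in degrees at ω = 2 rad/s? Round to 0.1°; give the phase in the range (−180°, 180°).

At ω = 2 rad/s:
pole (1 + j2·0.5) = 1 + j1 → |·| ≈ 1.4142, ∠ ≈ 45.00°
pole (1 + j2·0.25) = 1 + j0.5 → |·| ≈ 1.118, ∠ ≈ 26.57°
∠T = (0°) − (45.00° + 26.57°) = -71.57°

-71.6°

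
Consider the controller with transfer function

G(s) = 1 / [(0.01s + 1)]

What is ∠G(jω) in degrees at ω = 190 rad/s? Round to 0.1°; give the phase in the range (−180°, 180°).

-62.2°

At ω = 190 rad/s:
pole (1 + j190·0.01) = 1 + j1.9 → |·| ≈ 2.1471, ∠ ≈ 62.24°
∠G = (0°) − (62.24°) = -62.24°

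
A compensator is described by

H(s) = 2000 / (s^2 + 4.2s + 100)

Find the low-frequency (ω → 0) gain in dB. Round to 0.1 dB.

26.0 dB

H(0) = 2000 / 100 = 20
20 log₁₀(20) ≈ 26.02 dB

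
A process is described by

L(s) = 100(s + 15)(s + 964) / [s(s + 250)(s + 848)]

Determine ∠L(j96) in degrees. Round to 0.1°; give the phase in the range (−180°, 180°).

-30.7°

At s = jω = j96:
zero (s+15): 15 + j96 → |·| = √(15²+96²) = √9441 ≈ 97.165, ∠ = arctan(96/15) ≈ 81.12°
zero (s+964): 964 + j96 → |·| = √(964²+96²) = √938512 ≈ 968.77, ∠ = arctan(96/964) ≈ 5.69°
pole (s+250): 250 + j96 → |·| = √(250²+96²) = √71716 ≈ 267.8, ∠ = arctan(96/250) ≈ 21.01°
pole (s+848): 848 + j96 → |·| = √(848²+96²) = √728320 ≈ 853.42, ∠ = arctan(96/848) ≈ 6.46°
pole at origin: |s| = 96, ∠ = 90.00° (in denominator)
∠L = 86.81° − 117.47° = -30.66°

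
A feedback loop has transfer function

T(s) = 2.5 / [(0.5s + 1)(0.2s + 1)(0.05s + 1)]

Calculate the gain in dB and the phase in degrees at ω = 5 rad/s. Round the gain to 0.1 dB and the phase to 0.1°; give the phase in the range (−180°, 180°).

At ω = 5 rad/s:
pole (1 + j5·0.5) = 1 + j2.5 → |·| ≈ 2.6926, ∠ ≈ 68.20°
pole (1 + j5·0.2) = 1 + j1 → |·| ≈ 1.4142, ∠ ≈ 45.00°
pole (1 + j5·0.05) = 1 + j0.25 → |·| ≈ 1.0308, ∠ ≈ 14.04°
|T| = 2.5 · 1 / (2.6926 · 1.4142 · 1.0308) ≈ 0.63692
Gain = 20 log₁₀(0.63692) ≈ -3.92 dB
∠T = (0°) − (68.20° + 45.00° + 14.04°) = -127.24°

-3.9 dB, -127.2°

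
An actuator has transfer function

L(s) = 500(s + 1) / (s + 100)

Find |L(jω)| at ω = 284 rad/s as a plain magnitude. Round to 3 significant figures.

472

At s = jω = j284:
zero (s+1): 1 + j284 → |·| = √(1²+284²) = √80657 ≈ 284, ∠ = arctan(284/1) ≈ 89.80°
pole (s+100): 100 + j284 → |·| = √(100²+284²) = √90656 ≈ 301.09, ∠ = arctan(284/100) ≈ 70.60°
|L| = 500 · 284 / 301.09 ≈ 471.62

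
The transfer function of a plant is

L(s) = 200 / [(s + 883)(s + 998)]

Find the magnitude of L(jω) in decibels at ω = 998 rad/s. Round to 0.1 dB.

At s = jω = j998:
pole (s+883): 883 + j998 → |·| = √(883²+998²) = √1775693 ≈ 1332.6, ∠ = arctan(998/883) ≈ 48.50°
pole (s+998): 998 + j998 → |·| = √(998²+998²) = √1992008 ≈ 1411.4, ∠ = arctan(998/998) ≈ 45.00°
|L| = 200 / 1.8808e+06 ≈ 0.00010634
Gain = 20 log₁₀(0.00010634) ≈ -79.47 dB

-79.5 dB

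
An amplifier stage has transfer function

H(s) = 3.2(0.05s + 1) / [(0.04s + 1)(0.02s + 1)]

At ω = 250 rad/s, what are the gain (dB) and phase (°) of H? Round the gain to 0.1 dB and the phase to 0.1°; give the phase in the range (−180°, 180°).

At ω = 250 rad/s:
zero (1 + j250·0.05) = 1 + j12.5 → |·| ≈ 12.54, ∠ ≈ 85.43°
pole (1 + j250·0.04) = 1 + j10 → |·| ≈ 10.05, ∠ ≈ 84.29°
pole (1 + j250·0.02) = 1 + j5 → |·| ≈ 5.099, ∠ ≈ 78.69°
|H| = 3.2 · 12.54 / (10.05 · 5.099) ≈ 0.78306
Gain = 20 log₁₀(0.78306) ≈ -2.12 dB
∠H = (85.43°) − (84.29° + 78.69°) = -77.55°

-2.1 dB, -77.6°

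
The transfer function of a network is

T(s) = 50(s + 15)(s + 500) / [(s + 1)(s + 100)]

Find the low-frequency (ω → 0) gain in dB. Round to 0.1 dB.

71.5 dB

T(0) = 50·15·500 / (1·100) = 3750
20 log₁₀(3750) ≈ 71.48 dB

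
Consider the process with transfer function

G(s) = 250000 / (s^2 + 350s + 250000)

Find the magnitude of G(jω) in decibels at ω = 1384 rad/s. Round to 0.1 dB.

-16.8 dB

At s = jω = j1384:
quadratic: (j1384)² + 350·j1384 + 250000 = -1665456 + j484400 → |·| ≈ 1.7345e+06, ∠ ≈ 163.78°
|G| = 250000 / 1.7345e+06 ≈ 0.14413
Gain = 20 log₁₀(0.14413) ≈ -16.82 dB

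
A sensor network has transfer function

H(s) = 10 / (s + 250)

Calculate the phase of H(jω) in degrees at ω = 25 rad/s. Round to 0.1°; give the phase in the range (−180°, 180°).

Substitute s = j25:
Numerator: 10 = 10 + j0
Denominator: (j25) + 250 = 250 + j25
|N| = √(10² + 0²) ≈ 10, ∠N ≈ 0.00°
|D| = √(250² + 25²) ≈ 251.25, ∠D ≈ 5.71°
∠H = 0.00° − 5.71° = -5.71°

-5.7°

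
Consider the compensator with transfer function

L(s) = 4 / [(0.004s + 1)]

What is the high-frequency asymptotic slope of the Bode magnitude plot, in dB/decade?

Each pole contributes −20 dB/decade at high frequency; each zero contributes +20 dB/decade.
Net: 0 zero(s) − 1 pole(s) → -20 dB/decade.

-20 dB/decade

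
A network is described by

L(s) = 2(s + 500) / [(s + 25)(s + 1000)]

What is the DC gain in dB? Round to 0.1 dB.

L(0) = 2·500 / (25·1000) = 0.04
20 log₁₀(0.04) ≈ -27.96 dB

-28.0 dB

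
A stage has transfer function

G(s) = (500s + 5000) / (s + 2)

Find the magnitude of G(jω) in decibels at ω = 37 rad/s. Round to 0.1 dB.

54.3 dB

Substitute s = j37:
Numerator: 500(j37) + 5000 = 5000 + j18500
Denominator: (j37) + 2 = 2 + j37
|N| = √(5000² + 18500²) ≈ 19164, ∠N ≈ 74.88°
|D| = √(2² + 37²) ≈ 37.054, ∠D ≈ 86.91°
|G| = 19164 / 37.054 ≈ 517.19
Gain = 20 log₁₀(517.19) ≈ 54.27 dB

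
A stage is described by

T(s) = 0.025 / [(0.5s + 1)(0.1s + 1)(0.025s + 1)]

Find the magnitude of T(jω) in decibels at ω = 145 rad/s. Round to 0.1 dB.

-104.0 dB

At ω = 145 rad/s:
pole (1 + j145·0.5) = 1 + j72.5 → |·| ≈ 72.507, ∠ ≈ 89.21°
pole (1 + j145·0.1) = 1 + j14.5 → |·| ≈ 14.534, ∠ ≈ 86.05°
pole (1 + j145·0.025) = 1 + j3.625 → |·| ≈ 3.7604, ∠ ≈ 74.58°
|T| = 0.025 · 1 / (72.507 · 14.534 · 3.7604) ≈ 6.3087e-06
Gain = 20 log₁₀(6.3087e-06) ≈ -104.00 dB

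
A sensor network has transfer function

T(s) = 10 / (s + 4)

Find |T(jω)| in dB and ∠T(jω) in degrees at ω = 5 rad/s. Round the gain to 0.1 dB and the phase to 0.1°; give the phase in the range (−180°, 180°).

Substitute s = j5:
Numerator: 10 = 10 + j0
Denominator: (j5) + 4 = 4 + j5
|N| = √(10² + 0²) ≈ 10, ∠N ≈ 0.00°
|D| = √(4² + 5²) ≈ 6.4031, ∠D ≈ 51.34°
|T| = 10 / 6.4031 ≈ 1.5617
Gain = 20 log₁₀(1.5617) ≈ 3.87 dB
∠T = 0.00° − 51.34° = -51.34°

3.9 dB, -51.3°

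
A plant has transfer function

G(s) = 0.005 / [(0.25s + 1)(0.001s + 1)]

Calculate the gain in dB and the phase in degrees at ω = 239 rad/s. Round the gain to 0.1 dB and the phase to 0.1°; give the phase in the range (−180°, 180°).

-81.8 dB, -102.5°

At ω = 239 rad/s:
pole (1 + j239·0.25) = 1 + j59.75 → |·| ≈ 59.758, ∠ ≈ 89.04°
pole (1 + j239·0.001) = 1 + j0.239 → |·| ≈ 1.0282, ∠ ≈ 13.44°
|G| = 0.005 · 1 / (59.758 · 1.0282) ≈ 8.1376e-05
Gain = 20 log₁₀(8.1376e-05) ≈ -81.79 dB
∠G = (0°) − (89.04° + 13.44°) = -102.48°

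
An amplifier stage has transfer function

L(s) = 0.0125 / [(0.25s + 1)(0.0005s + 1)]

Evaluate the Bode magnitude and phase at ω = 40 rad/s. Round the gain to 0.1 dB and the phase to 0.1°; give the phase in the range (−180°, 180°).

At ω = 40 rad/s:
pole (1 + j40·0.25) = 1 + j10 → |·| ≈ 10.05, ∠ ≈ 84.29°
pole (1 + j40·0.0005) = 1 + j0.02 → |·| ≈ 1.0002, ∠ ≈ 1.15°
|L| = 0.0125 · 1 / (10.05 · 1.0002) ≈ 0.0012435
Gain = 20 log₁₀(0.0012435) ≈ -58.11 dB
∠L = (0°) − (84.29° + 1.15°) = -85.44°

-58.1 dB, -85.4°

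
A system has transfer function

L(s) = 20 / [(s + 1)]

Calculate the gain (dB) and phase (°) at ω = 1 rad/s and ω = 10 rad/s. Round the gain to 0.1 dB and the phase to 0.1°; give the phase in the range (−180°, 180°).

At ω = 1 rad/s:
pole (1 + j1·1) = 1 + j1 → |·| ≈ 1.4142, ∠ ≈ 45.00°
|L| = 20 · 1 / (1.4142) ≈ 14.142
Gain = 20 log₁₀(14.142) ≈ 23.01 dB
∠L = (0°) − (45.00°) = -45.00°

At ω = 10 rad/s:
pole (1 + j10·1) = 1 + j10 → |·| ≈ 10.05, ∠ ≈ 84.29°
|L| = 20 · 1 / (10.05) ≈ 1.99
Gain = 20 log₁₀(1.99) ≈ 5.98 dB
∠L = (0°) − (84.29°) = -84.29°

ω = 1: 23.0 dB, -45.0°; ω = 10: 6.0 dB, -84.3°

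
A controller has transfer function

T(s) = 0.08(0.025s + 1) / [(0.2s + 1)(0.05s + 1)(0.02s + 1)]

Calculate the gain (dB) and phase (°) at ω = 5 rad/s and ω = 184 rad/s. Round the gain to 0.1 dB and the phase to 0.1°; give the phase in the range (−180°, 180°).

ω = 5: -25.2 dB, -57.6°; ω = 184: -70.8 dB, -169.3°

At ω = 5 rad/s:
zero (1 + j5·0.025) = 1 + j0.125 → |·| ≈ 1.0078, ∠ ≈ 7.13°
pole (1 + j5·0.2) = 1 + j1 → |·| ≈ 1.4142, ∠ ≈ 45.00°
pole (1 + j5·0.05) = 1 + j0.25 → |·| ≈ 1.0308, ∠ ≈ 14.04°
pole (1 + j5·0.02) = 1 + j0.1 → |·| ≈ 1.005, ∠ ≈ 5.71°
|T| = 0.08 · 1.0078 / (1.4142 · 1.0308 · 1.005) ≈ 0.055032
Gain = 20 log₁₀(0.055032) ≈ -25.19 dB
∠T = (7.13°) − (45.00° + 14.04° + 5.71°) = -57.62°

At ω = 184 rad/s:
zero (1 + j184·0.025) = 1 + j4.6 → |·| ≈ 4.7074, ∠ ≈ 77.74°
pole (1 + j184·0.2) = 1 + j36.8 → |·| ≈ 36.814, ∠ ≈ 88.44°
pole (1 + j184·0.05) = 1 + j9.2 → |·| ≈ 9.2542, ∠ ≈ 83.80°
pole (1 + j184·0.02) = 1 + j3.68 → |·| ≈ 3.8134, ∠ ≈ 74.80°
|T| = 0.08 · 4.7074 / (36.814 · 9.2542 · 3.8134) ≈ 0.00028987
Gain = 20 log₁₀(0.00028987) ≈ -70.76 dB
∠T = (77.74°) − (88.44° + 83.80° + 74.80°) = -169.30°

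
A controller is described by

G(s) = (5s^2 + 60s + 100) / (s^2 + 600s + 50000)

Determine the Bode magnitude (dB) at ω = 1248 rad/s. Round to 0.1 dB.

Substitute s = j1248:
Numerator: 5(j1248)^2 + 60(j1248) + 100 = -7787420 + j74880
Denominator: (j1248)^2 + 600(j1248) + 50000 = -1507504 + j748800
|N| = √(7787420² + 74880²) ≈ 7.7878e+06, ∠N ≈ 179.45°
|D| = √(1507504² + 748800²) ≈ 1.6832e+06, ∠D ≈ 153.59°
|G| = 7.7878e+06 / 1.6832e+06 ≈ 4.6268
Gain = 20 log₁₀(4.6268) ≈ 13.31 dB

13.3 dB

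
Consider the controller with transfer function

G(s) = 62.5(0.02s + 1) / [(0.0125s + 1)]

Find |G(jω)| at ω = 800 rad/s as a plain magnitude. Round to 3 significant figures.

99.7

At ω = 800 rad/s:
zero (1 + j800·0.02) = 1 + j16 → |·| ≈ 16.031, ∠ ≈ 86.42°
pole (1 + j800·0.0125) = 1 + j10 → |·| ≈ 10.05, ∠ ≈ 84.29°
|G| = 62.5 · 16.031 / (10.05) ≈ 99.695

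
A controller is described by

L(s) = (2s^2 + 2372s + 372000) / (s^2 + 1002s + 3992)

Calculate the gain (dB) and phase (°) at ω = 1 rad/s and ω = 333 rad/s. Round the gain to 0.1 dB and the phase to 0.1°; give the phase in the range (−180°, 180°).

ω = 1: 39.1 dB, -13.7°; ω = 333: 7.2 dB, -28.5°

Substitute s = j1:
Numerator: 2(j1)^2 + 2372(j1) + 372000 = 371998 + j2372
Denominator: (j1)^2 + 1002(j1) + 3992 = 3991 + j1002
|N| = √(371998² + 2372²) ≈ 3.7201e+05, ∠N ≈ 0.37°
|D| = √(3991² + 1002²) ≈ 4114.9, ∠D ≈ 14.09°
|L| = 3.7201e+05 / 4114.9 ≈ 90.406
Gain = 20 log₁₀(90.406) ≈ 39.12 dB
∠L = 0.37° − 14.09° = -13.72°

Substitute s = j333:
Numerator: 2(j333)^2 + 2372(j333) + 372000 = 150222 + j789876
Denominator: (j333)^2 + 1002(j333) + 3992 = -106897 + j333666
|N| = √(150222² + 789876²) ≈ 8.0403e+05, ∠N ≈ 79.23°
|D| = √(106897² + 333666²) ≈ 3.5037e+05, ∠D ≈ 107.76°
|L| = 8.0403e+05 / 3.5037e+05 ≈ 2.2948
Gain = 20 log₁₀(2.2948) ≈ 7.21 dB
∠L = 79.23° − 107.76° = -28.53°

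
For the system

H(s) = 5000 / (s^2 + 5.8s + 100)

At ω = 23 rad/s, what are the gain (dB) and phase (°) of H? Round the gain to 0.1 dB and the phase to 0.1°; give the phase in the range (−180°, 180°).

20.9 dB, -162.7°

At s = jω = j23:
quadratic: (j23)² + 5.8·j23 + 100 = -429 + j133.4 → |·| ≈ 449.26, ∠ ≈ 162.73°
|H| = 5000 / 449.26 ≈ 11.129
Gain = 20 log₁₀(11.129) ≈ 20.93 dB
∠H = 0.00° − 162.73° = -162.73°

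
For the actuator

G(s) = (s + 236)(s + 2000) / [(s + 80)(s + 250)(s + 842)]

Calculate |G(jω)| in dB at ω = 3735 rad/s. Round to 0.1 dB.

-70.6 dB

At s = jω = j3735:
zero (s+236): 236 + j3735 → |·| = √(236²+3735²) = √14005921 ≈ 3742.4, ∠ = arctan(3735/236) ≈ 86.38°
zero (s+2000): 2000 + j3735 → |·| = √(2000²+3735²) = √17950225 ≈ 4236.8, ∠ = arctan(3735/2000) ≈ 61.83°
pole (s+80): 80 + j3735 → |·| = √(80²+3735²) = √13956625 ≈ 3735.9, ∠ = arctan(3735/80) ≈ 88.77°
pole (s+250): 250 + j3735 → |·| = √(250²+3735²) = √14012725 ≈ 3743.4, ∠ = arctan(3735/250) ≈ 86.17°
pole (s+842): 842 + j3735 → |·| = √(842²+3735²) = √14659189 ≈ 3828.7, ∠ = arctan(3735/842) ≈ 77.30°
|G| = 1 · 1.5856e+07 / 5.3544e+10 ≈ 0.00029613
Gain = 20 log₁₀(0.00029613) ≈ -70.57 dB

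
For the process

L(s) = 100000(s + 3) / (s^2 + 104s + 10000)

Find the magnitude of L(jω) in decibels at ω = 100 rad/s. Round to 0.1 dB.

At s = jω = j100:
zero (s+3): 3 + j100 → |·| = √(3²+100²) = √10009 ≈ 100.04, ∠ = arctan(100/3) ≈ 88.28°
quadratic: (j100)² + 104·j100 + 10000 = 0 + j10400 → |·| ≈ 10400, ∠ ≈ 90.00°
|L| = 100000 · 100.04 / 10400 ≈ 961.92
Gain = 20 log₁₀(961.92) ≈ 59.66 dB

59.7 dB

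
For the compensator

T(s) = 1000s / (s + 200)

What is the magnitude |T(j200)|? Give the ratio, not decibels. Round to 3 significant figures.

707

At s = jω = j200:
zero at origin: s = j200 → |·| = 200, ∠ = 90.00°
pole (s+200): 200 + j200 → |·| = √(200²+200²) = √80000 ≈ 282.84, ∠ = arctan(200/200) ≈ 45.00°
|T| = 1000 · 200 / 282.84 ≈ 707.11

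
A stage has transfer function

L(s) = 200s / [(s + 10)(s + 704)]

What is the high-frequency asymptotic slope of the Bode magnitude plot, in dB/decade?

Each pole contributes −20 dB/decade at high frequency; each zero contributes +20 dB/decade.
Net: 1 zero(s) − 2 pole(s) → -20 dB/decade.

-20 dB/decade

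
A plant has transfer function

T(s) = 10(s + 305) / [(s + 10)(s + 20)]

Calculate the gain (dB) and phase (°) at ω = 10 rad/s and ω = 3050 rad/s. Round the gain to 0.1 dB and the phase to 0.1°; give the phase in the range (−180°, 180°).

At s = jω = j10:
zero (s+305): 305 + j10 → |·| = √(305²+10²) = √93125 ≈ 305.16, ∠ = arctan(10/305) ≈ 1.88°
pole (s+10): 10 + j10 → |·| = √(10²+10²) = √200 ≈ 14.142, ∠ = arctan(10/10) ≈ 45.00°
pole (s+20): 20 + j10 → |·| = √(20²+10²) = √500 ≈ 22.361, ∠ = arctan(10/20) ≈ 26.57°
|T| = 10 · 305.16 / 316.23 ≈ 9.6499
Gain = 20 log₁₀(9.6499) ≈ 19.69 dB
∠T = 1.88° − 71.57° = -69.69°

At s = jω = j3050:
zero (s+305): 305 + j3050 → |·| = √(305²+3050²) = √9395525 ≈ 3065.2, ∠ = arctan(3050/305) ≈ 84.29°
pole (s+10): 10 + j3050 → |·| = √(10²+3050²) = √9302600 ≈ 3050, ∠ = arctan(3050/10) ≈ 89.81°
pole (s+20): 20 + j3050 → |·| = √(20²+3050²) = √9302900 ≈ 3050.1, ∠ = arctan(3050/20) ≈ 89.62°
|T| = 10 · 3065.2 / 9.3028e+06 ≈ 0.0032949
Gain = 20 log₁₀(0.0032949) ≈ -49.64 dB
∠T = 84.29° − 179.43° = -95.14°

ω = 10: 19.7 dB, -69.7°; ω = 3050: -49.6 dB, -95.1°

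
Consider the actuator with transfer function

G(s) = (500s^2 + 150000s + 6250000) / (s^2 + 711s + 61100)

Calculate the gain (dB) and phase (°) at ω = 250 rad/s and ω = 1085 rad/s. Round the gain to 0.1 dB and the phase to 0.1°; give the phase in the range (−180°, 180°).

Substitute s = j250:
Numerator: 500(j250)^2 + 150000(j250) + 6250000 = -25000000 + j37500000
Denominator: (j250)^2 + 711(j250) + 61100 = -1400 + j177750
|N| = √(25000000² + 37500000²) ≈ 4.5069e+07, ∠N ≈ 123.69°
|D| = √(1400² + 177750²) ≈ 1.7776e+05, ∠D ≈ 90.45°
|G| = 4.5069e+07 / 1.7776e+05 ≈ 253.54
Gain = 20 log₁₀(253.54) ≈ 48.08 dB
∠G = 123.69° − 90.45° = 33.24°

Substitute s = j1085:
Numerator: 500(j1085)^2 + 150000(j1085) + 6250000 = -582362500 + j162750000
Denominator: (j1085)^2 + 711(j1085) + 61100 = -1116125 + j771435
|N| = √(582362500² + 162750000²) ≈ 6.0468e+08, ∠N ≈ 164.39°
|D| = √(1116125² + 771435²) ≈ 1.3568e+06, ∠D ≈ 145.35°
|G| = 6.0468e+08 / 1.3568e+06 ≈ 445.67
Gain = 20 log₁₀(445.67) ≈ 52.98 dB
∠G = 164.39° − 145.35° = 19.04°

ω = 250: 48.1 dB, 33.2°; ω = 1085: 53.0 dB, 19.0°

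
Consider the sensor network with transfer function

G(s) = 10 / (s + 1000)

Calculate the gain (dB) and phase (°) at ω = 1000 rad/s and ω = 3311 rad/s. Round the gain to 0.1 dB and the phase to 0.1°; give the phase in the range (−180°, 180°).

ω = 1000: -43.0 dB, -45.0°; ω = 3311: -50.8 dB, -73.2°

Substitute s = j1000:
Numerator: 10 = 10 + j0
Denominator: (j1000) + 1000 = 1000 + j1000
|N| = √(10² + 0²) ≈ 10, ∠N ≈ 0.00°
|D| = √(1000² + 1000²) ≈ 1414.2, ∠D ≈ 45.00°
|G| = 10 / 1414.2 ≈ 0.0070711
Gain = 20 log₁₀(0.0070711) ≈ -43.01 dB
∠G = 0.00° − 45.00° = -45.00°

Substitute s = j3311:
Numerator: 10 = 10 + j0
Denominator: (j3311) + 1000 = 1000 + j3311
|N| = √(10² + 0²) ≈ 10, ∠N ≈ 0.00°
|D| = √(1000² + 3311²) ≈ 3458.7, ∠D ≈ 73.19°
|G| = 10 / 3458.7 ≈ 0.0028913
Gain = 20 log₁₀(0.0028913) ≈ -50.78 dB
∠G = 0.00° − 73.19° = -73.19°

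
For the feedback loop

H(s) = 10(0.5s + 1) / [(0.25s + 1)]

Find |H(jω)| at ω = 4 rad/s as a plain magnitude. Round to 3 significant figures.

At ω = 4 rad/s:
zero (1 + j4·0.5) = 1 + j2 → |·| ≈ 2.2361, ∠ ≈ 63.43°
pole (1 + j4·0.25) = 1 + j1 → |·| ≈ 1.4142, ∠ ≈ 45.00°
|H| = 10 · 2.2361 / (1.4142) ≈ 15.812

15.8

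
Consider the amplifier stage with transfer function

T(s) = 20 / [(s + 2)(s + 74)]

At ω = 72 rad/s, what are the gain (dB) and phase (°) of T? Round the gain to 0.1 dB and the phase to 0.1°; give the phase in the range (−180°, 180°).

At s = jω = j72:
pole (s+2): 2 + j72 → |·| = √(2²+72²) = √5188 ≈ 72.028, ∠ = arctan(72/2) ≈ 88.41°
pole (s+74): 74 + j72 → |·| = √(74²+72²) = √10660 ≈ 103.25, ∠ = arctan(72/74) ≈ 44.22°
|T| = 20 / 7436.9 ≈ 0.0026893
Gain = 20 log₁₀(0.0026893) ≈ -51.41 dB
∠T = 0.00° − 132.63° = -132.63°

-51.4 dB, -132.6°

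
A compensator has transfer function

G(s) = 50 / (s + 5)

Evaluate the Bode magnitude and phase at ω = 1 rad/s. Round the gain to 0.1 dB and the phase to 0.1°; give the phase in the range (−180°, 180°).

19.8 dB, -11.3°

Substitute s = j1:
Numerator: 50 = 50 + j0
Denominator: (j1) + 5 = 5 + j1
|N| = √(50² + 0²) ≈ 50, ∠N ≈ 0.00°
|D| = √(5² + 1²) ≈ 5.099, ∠D ≈ 11.31°
|G| = 50 / 5.099 ≈ 9.8058
Gain = 20 log₁₀(9.8058) ≈ 19.83 dB
∠G = 0.00° − 11.31° = -11.31°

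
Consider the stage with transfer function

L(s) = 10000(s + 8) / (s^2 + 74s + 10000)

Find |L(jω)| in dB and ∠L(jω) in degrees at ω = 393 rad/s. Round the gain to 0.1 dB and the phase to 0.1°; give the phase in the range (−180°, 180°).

At s = jω = j393:
zero (s+8): 8 + j393 → |·| = √(8²+393²) = √154513 ≈ 393.08, ∠ = arctan(393/8) ≈ 88.83°
quadratic: (j393)² + 74·j393 + 10000 = -144449 + j29082 → |·| ≈ 1.4735e+05, ∠ ≈ 168.62°
|L| = 10000 · 393.08 / 1.4735e+05 ≈ 26.677
Gain = 20 log₁₀(26.677) ≈ 28.52 dB
∠L = 88.83° − 168.62° = -79.79°

28.5 dB, -79.8°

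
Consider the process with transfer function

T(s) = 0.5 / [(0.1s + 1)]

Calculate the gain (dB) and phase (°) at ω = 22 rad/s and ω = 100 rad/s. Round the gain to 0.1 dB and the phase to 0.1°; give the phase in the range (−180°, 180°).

ω = 22: -13.7 dB, -65.6°; ω = 100: -26.1 dB, -84.3°

At ω = 22 rad/s:
pole (1 + j22·0.1) = 1 + j2.2 → |·| ≈ 2.4166, ∠ ≈ 65.56°
|T| = 0.5 · 1 / (2.4166) ≈ 0.2069
Gain = 20 log₁₀(0.2069) ≈ -13.68 dB
∠T = (0°) − (65.56°) = -65.56°

At ω = 100 rad/s:
pole (1 + j100·0.1) = 1 + j10 → |·| ≈ 10.05, ∠ ≈ 84.29°
|T| = 0.5 · 1 / (10.05) ≈ 0.049751
Gain = 20 log₁₀(0.049751) ≈ -26.06 dB
∠T = (0°) − (84.29°) = -84.29°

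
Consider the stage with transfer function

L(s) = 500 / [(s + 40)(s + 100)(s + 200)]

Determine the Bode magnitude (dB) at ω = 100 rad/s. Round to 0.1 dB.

-76.7 dB

At s = jω = j100:
pole (s+40): 40 + j100 → |·| = √(40²+100²) = √11600 ≈ 107.7, ∠ = arctan(100/40) ≈ 68.20°
pole (s+100): 100 + j100 → |·| = √(100²+100²) = √20000 ≈ 141.42, ∠ = arctan(100/100) ≈ 45.00°
pole (s+200): 200 + j100 → |·| = √(200²+100²) = √50000 ≈ 223.61, ∠ = arctan(100/200) ≈ 26.57°
|L| = 500 / 3.4058e+06 ≈ 0.00014681
Gain = 20 log₁₀(0.00014681) ≈ -76.66 dB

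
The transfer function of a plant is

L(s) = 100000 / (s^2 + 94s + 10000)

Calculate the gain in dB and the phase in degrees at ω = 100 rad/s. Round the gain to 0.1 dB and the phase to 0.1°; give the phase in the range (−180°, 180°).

At s = jω = j100:
quadratic: (j100)² + 94·j100 + 10000 = 0 + j9400 → |·| ≈ 9400, ∠ ≈ 90.00°
|L| = 100000 / 9400 ≈ 10.638
Gain = 20 log₁₀(10.638) ≈ 20.54 dB
∠L = 0.00° − 90.00° = -90.00°

20.5 dB, -90.0°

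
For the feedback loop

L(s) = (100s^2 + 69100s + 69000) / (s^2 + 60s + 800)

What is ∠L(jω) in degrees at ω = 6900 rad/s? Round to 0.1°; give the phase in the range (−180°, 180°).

Substitute s = j6900:
Numerator: 100(j6900)^2 + 69100(j6900) + 69000 = -4760931000 + j476790000
Denominator: (j6900)^2 + 60(j6900) + 800 = -47609200 + j414000
|N| = √(4760931000² + 476790000²) ≈ 4.7847e+09, ∠N ≈ 174.28°
|D| = √(47609200² + 414000²) ≈ 4.7611e+07, ∠D ≈ 179.50°
∠L = 174.28° − 179.50° = -5.22°

-5.2°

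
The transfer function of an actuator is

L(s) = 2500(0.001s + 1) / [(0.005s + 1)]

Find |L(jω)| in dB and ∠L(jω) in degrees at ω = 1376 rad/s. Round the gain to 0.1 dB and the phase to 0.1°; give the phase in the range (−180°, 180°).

55.7 dB, -27.7°

At ω = 1376 rad/s:
zero (1 + j1376·0.001) = 1 + j1.376 → |·| ≈ 1.701, ∠ ≈ 53.99°
pole (1 + j1376·0.005) = 1 + j6.88 → |·| ≈ 6.9523, ∠ ≈ 81.73°
|L| = 2500 · 1.701 / (6.9523) ≈ 611.67
Gain = 20 log₁₀(611.67) ≈ 55.73 dB
∠L = (53.99°) − (81.73°) = -27.74°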